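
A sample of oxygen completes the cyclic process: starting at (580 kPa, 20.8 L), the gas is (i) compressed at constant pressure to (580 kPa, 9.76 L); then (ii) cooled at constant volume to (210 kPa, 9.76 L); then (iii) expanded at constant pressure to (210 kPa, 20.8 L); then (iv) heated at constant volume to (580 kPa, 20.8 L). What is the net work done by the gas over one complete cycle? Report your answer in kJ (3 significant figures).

W_net ≈ -4.08 kJ

Constant-volume legs do no work.
W(i) = (580)(9.76 − 20.8) = -6403 J; W(iii) = (210)(20.8 − 9.76) = 2318 J.
W_net = -6403 + 2318 = -4085 J (the counter-clockwise enclosed area).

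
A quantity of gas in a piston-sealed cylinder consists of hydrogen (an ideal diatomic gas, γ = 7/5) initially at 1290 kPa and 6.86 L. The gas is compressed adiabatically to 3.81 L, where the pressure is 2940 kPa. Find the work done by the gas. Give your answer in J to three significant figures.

Adiabatic: W = (P₁V₁ − P₂V₂)/(γ − 1) with γ = 7/5.
P₁V₁ = 8849 J, P₂V₂ = 11201 J.
W = (8849 − 11201) / 0.4 = -5880 J.

W ≈ -5880 J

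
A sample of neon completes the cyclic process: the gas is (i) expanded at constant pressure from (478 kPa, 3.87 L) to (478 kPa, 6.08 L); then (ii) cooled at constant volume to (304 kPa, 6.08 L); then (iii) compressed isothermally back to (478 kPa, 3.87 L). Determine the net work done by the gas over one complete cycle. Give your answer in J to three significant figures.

Leg (i): W = PΔV = (478)(6.08 − 3.87) = 1056 J.
Leg (ii): W = 0.
Leg (iii): W = PᵢVᵢ ln(V_f/Vᵢ) = (1848) ln(3.87/6.08) = -835 J.
W_net = 1056 − 835 = 221.4 J.

W_net ≈ 221 J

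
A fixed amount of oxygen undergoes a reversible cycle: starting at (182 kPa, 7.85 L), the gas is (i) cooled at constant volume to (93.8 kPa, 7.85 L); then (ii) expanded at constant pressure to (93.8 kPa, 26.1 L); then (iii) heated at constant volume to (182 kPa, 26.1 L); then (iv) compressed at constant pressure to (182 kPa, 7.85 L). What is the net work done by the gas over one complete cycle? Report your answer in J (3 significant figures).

W_net ≈ -1610 J

Constant-volume legs do no work.
W(ii) = (93.8)(26.1 − 7.85) = 1712 J; W(iv) = (182)(7.85 − 26.1) = -3322 J.
W_net = 1712 − 3322 = -1610 J (the counter-clockwise enclosed area).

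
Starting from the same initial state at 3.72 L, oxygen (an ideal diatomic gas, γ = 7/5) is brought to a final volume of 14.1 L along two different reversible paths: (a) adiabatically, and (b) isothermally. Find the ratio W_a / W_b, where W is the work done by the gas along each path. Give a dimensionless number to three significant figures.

W_a / W_b ≈ 0.775

Path (a) adiabatic: W = P₁V₁(1 − (V₁/V₂)^(γ−1))/(γ−1) → W_a/(P₁V₁) = 1.033.
Path (b) isothermal: W = P₁V₁ ln(V₂/V₁) → W_b/(P₁V₁) = 1.332.
W_a / W_b = 1.033 / 1.332 = 0.7752.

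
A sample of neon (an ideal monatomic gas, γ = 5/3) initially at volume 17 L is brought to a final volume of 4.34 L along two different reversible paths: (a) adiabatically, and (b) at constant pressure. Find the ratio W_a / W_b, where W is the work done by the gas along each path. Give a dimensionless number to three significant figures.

Path (a) adiabatic: W = P₁V₁(1 − (V₁/V₂)^(γ−1))/(γ−1) → W_a/(P₁V₁) = -2.227.
Path (b) isobaric: W = P₁(V₂ − V₁) → W_b/(P₁V₁) = -0.7447.
W_a / W_b = -2.227 / -0.7447 = 2.991.

W_a / W_b ≈ 2.99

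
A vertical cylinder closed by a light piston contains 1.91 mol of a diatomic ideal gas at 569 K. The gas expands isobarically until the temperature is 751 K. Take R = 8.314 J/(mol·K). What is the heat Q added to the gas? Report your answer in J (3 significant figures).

Isobaric: W = nRΔT = (1.91)(8.314)(182) = 2890 J.
ΔU = nCᵥΔT with Cᵥ = 5R/2: ΔU = (1.91)(20.79)(182) = 7225 J.
Q = ΔU + W = 7225 + 2890 = 10115 J.

Q ≈ 10100 J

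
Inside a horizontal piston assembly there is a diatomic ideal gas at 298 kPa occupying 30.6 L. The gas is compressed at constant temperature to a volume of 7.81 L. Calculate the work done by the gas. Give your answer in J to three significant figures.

W ≈ -12500 J

Isothermal: W = nRT ln(V₂/V₁) = P₁V₁ ln(V₂/V₁).
P₁V₁ = (298 kPa)(30.6 L) = 9119 J.
W = 9119 × ln(7.81/30.6) = 9119 × -1.366
W_by_gas = -12453 J.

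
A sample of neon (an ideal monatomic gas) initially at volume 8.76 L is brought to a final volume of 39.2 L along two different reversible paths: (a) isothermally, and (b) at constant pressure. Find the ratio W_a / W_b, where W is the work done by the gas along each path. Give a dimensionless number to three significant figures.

Path (a) isothermal: W = P₁V₁ ln(V₂/V₁) → W_a/(P₁V₁) = 1.498.
Path (b) isobaric: W = P₁(V₂ − V₁) → W_b/(P₁V₁) = 3.475.
W_a / W_b = 1.498 / 3.475 = 0.4312.

W_a / W_b ≈ 0.431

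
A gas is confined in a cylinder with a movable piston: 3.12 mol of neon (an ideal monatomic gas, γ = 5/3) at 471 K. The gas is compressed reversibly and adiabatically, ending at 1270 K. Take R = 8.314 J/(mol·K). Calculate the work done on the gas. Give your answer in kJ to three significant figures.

W ≈ 31.1 kJ

Adiabatic ⇒ Q = 0, so W_by = −ΔU = nCᵥ(T₁ − T₂).
Cᵥ = 3R/2 = 12.47 J/(mol·K).
W = (3.12)(12.47)(471 − 1270) = -31089 J.
Work on gas = −W_by = 31089 J.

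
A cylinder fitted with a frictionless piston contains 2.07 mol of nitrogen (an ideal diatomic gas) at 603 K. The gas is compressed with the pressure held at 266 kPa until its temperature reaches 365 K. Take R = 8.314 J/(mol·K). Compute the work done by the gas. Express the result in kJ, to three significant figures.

W ≈ -4.10 kJ

Isobaric: W = P ΔV = nR ΔT.
W = (2.07)(8.314)(365 − 603) = -4096 J.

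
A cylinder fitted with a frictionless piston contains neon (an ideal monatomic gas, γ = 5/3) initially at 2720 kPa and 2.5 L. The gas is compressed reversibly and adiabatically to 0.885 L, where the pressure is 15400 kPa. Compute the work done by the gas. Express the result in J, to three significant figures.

Adiabatic: W = (P₁V₁ − P₂V₂)/(γ − 1) with γ = 5/3.
P₁V₁ = 6800 J, P₂V₂ = 13629 J.
W = (6800 − 13629) / 0.6667 = -10243 J.

W ≈ -10200 J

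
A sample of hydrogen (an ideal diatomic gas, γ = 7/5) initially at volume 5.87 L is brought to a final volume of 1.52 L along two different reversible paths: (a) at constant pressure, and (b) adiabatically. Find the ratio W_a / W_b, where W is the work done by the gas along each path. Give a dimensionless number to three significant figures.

Path (a) isobaric: W = P₁(V₂ − V₁) → W_a/(P₁V₁) = -0.7411.
Path (b) adiabatic: W = P₁V₁(1 − (V₁/V₂)^(γ−1))/(γ−1) → W_b/(P₁V₁) = -1.792.
W_a / W_b = -0.7411 / -1.792 = 0.4135.

W_a / W_b ≈ 0.414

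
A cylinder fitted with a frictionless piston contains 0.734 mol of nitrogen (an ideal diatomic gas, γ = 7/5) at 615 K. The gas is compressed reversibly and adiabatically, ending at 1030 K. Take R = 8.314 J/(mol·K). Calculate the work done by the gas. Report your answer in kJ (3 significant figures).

Adiabatic ⇒ Q = 0, so W_by = −ΔU = nCᵥ(T₁ − T₂).
Cᵥ = 5R/2 = 20.79 J/(mol·K).
W = (0.734)(20.79)(615 − 1030) = -6331 J.

W ≈ -6.33 kJ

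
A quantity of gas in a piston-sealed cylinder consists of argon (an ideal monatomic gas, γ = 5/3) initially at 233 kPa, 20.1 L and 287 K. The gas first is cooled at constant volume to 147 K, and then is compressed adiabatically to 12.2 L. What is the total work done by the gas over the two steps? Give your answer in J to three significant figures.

Step 1 (isochoric): W = 0 (constant volume).
After step 1: P = 119.3 kPa (V unchanged).
Step 2 (adiabatic): W = (P₁V₁ − P₂V₂)/(γ−1) = (2399 − 3346)/0.667 = -1421 J.
W_total = 0 − 1421 = -1421 J.

W_total ≈ -1420 J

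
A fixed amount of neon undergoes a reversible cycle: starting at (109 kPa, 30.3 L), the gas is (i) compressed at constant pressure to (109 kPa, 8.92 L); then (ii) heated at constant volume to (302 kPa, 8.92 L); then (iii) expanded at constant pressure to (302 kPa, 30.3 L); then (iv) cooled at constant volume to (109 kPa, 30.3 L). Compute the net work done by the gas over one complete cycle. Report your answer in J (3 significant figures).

W_net ≈ 4130 J

Constant-volume legs do no work.
W(i) = (109)(8.92 − 30.3) = -2330 J; W(iii) = (302)(30.3 − 8.92) = 6457 J.
W_net = -2330 + 6457 = 4126 J (the clockwise enclosed area).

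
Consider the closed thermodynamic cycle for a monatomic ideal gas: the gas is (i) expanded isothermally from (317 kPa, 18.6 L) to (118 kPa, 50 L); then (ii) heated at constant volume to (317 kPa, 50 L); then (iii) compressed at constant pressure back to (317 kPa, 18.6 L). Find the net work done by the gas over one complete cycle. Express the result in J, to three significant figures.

W_net ≈ -4120 J

Leg (i): W = PᵢVᵢ ln(V_f/Vᵢ) = (5896) ln(50/18.6) = 5831 J.
Leg (ii): W = 0.
Leg (iii): W = PΔV = (317)(18.6 − 50) = -9954 J.
W_net = 5831 − 9954 = -4123 J.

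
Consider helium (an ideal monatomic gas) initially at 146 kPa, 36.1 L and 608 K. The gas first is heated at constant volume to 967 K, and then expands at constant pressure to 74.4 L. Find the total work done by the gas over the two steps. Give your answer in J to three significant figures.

W_total ≈ 8890 J

Step 1 (isochoric): W = 0 (constant volume).
After step 1: P = 232.2 kPa (V unchanged).
Step 2 (isobaric): W = PΔV = (232.2 kPa)(74.4 − 36.1 L) = 8894 J.
W_total = 0 + 8894 = 8894 J.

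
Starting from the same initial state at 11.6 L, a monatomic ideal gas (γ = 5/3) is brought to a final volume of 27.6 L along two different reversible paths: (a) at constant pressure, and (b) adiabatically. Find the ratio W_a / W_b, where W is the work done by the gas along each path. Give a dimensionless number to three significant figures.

W_a / W_b ≈ 2.10

Path (a) isobaric: W = P₁(V₂ − V₁) → W_a/(P₁V₁) = 1.379.
Path (b) adiabatic: W = P₁V₁(1 − (V₁/V₂)^(γ−1))/(γ−1) → W_b/(P₁V₁) = 0.6584.
W_a / W_b = 1.379 / 0.6584 = 2.095.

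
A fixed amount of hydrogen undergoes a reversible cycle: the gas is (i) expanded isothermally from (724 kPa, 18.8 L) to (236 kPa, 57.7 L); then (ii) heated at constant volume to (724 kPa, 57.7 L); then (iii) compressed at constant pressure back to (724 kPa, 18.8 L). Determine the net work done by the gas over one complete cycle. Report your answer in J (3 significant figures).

Leg (i): W = PᵢVᵢ ln(V_f/Vᵢ) = (13611) ln(57.7/18.8) = 15264 J.
Leg (ii): W = 0.
Leg (iii): W = PΔV = (724)(18.8 − 57.7) = -28164 J.
W_net = 15264 − 28164 = -12900 J.

W_net ≈ -12900 J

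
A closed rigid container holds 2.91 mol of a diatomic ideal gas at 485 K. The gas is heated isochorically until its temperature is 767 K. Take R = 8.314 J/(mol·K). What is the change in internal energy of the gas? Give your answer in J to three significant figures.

Constant volume ⇒ W = 0, so Q = ΔU = nCᵥΔT with Cᵥ = 5R/2 = 20.79 J/(mol·K).
ΔU = (2.91)(20.79)(767 − 485) = 17057 J.

ΔU ≈ 17100 J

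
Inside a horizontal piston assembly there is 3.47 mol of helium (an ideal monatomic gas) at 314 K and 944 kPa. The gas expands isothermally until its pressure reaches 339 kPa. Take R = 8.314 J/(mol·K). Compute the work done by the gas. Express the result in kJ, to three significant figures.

Isothermal process: W = nRT ln(V₂/V₁) = nRT ln(P₁/P₂).
W = (3.47)(8.314)(314) × ln(944/339)
  = 9059 × ln(2.785) = 9059 × 1.024
W_by_gas = 9277 J.

W ≈ 9.28 kJ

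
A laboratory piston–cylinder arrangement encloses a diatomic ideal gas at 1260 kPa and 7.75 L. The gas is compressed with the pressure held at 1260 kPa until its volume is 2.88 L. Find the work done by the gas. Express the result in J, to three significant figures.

W ≈ -6140 J

Isobaric: W = P ΔV.
W = (1260 kPa)(2.88 − 7.75 L) = (1260)(-4.87) = -6136 J.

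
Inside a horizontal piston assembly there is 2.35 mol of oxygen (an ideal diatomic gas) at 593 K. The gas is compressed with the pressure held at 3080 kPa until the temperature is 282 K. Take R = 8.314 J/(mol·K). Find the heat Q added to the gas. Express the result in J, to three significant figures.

Isobaric: W = nRΔT = (2.35)(8.314)(-311) = -6076 J.
ΔU = nCᵥΔT with Cᵥ = 5R/2: ΔU = (2.35)(20.79)(-311) = -15191 J.
Q = ΔU + W = -15191 − 6076 = -21267 J.

Q ≈ -21300 J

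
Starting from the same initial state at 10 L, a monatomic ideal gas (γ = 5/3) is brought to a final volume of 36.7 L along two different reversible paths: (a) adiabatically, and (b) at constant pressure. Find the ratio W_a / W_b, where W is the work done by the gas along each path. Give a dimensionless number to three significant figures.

Path (a) adiabatic: W = P₁V₁(1 − (V₁/V₂)^(γ−1))/(γ−1) → W_a/(P₁V₁) = 0.8696.
Path (b) isobaric: W = P₁(V₂ − V₁) → W_b/(P₁V₁) = 2.67.
W_a / W_b = 0.8696 / 2.67 = 0.3257.

W_a / W_b ≈ 0.326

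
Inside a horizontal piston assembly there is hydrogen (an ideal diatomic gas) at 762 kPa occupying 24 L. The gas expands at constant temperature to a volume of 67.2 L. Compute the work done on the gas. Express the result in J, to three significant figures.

Isothermal: W = nRT ln(V₂/V₁) = P₁V₁ ln(V₂/V₁).
P₁V₁ = (762 kPa)(24 L) = 18288 J.
W = 18288 × ln(67.2/24) = 18288 × 1.03
W_by_gas = 18830 J; work on gas = −W_by = -18830 J.

W ≈ -18800 J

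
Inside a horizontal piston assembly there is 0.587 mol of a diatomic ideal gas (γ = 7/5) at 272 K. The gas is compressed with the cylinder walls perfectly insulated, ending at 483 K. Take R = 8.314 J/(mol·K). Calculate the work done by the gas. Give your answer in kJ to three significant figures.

Adiabatic ⇒ Q = 0, so W_by = −ΔU = nCᵥ(T₁ − T₂).
Cᵥ = 5R/2 = 20.79 J/(mol·K).
W = (0.587)(20.79)(272 − 483) = -2574 J.

W ≈ -2.57 kJ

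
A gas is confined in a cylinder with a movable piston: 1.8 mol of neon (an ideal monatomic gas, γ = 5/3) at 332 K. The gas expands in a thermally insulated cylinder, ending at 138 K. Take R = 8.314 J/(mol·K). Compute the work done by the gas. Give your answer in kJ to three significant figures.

W ≈ 4.35 kJ

Adiabatic ⇒ Q = 0, so W_by = −ΔU = nCᵥ(T₁ − T₂).
Cᵥ = 3R/2 = 12.47 J/(mol·K).
W = (1.8)(12.47)(332 − 138) = 4355 J.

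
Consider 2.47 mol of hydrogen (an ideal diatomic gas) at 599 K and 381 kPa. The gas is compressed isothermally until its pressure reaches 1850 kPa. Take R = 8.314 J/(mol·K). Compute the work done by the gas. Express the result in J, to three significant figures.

W ≈ -19400 J

Isothermal process: W = nRT ln(V₂/V₁) = nRT ln(P₁/P₂).
W = (2.47)(8.314)(599) × ln(381/1850)
  = 12301 × ln(0.2059) = 12301 × -1.58
W_by_gas = -19437 J.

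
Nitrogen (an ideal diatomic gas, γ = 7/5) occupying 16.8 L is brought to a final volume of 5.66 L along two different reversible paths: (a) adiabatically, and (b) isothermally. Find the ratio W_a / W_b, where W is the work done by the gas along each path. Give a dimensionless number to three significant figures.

W_a / W_b ≈ 1.25

Path (a) adiabatic: W = P₁V₁(1 − (V₁/V₂)^(γ−1))/(γ−1) → W_a/(P₁V₁) = -1.363.
Path (b) isothermal: W = P₁V₁ ln(V₂/V₁) → W_b/(P₁V₁) = -1.088.
W_a / W_b = -1.363 / -1.088 = 1.253.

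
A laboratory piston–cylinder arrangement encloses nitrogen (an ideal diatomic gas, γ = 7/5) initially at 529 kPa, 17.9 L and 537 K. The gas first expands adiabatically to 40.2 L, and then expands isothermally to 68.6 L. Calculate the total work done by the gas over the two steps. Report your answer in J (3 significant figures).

Step 1 (adiabatic): W = (P₁V₁ − P₂V₂)/(γ−1) = (9469 − 6851)/0.4 = 6545 J.
After step 1: P = 170.4 kPa, V = 40.2 L, T = 388.5 K.
Step 2 (isothermal): W = P₁V₁ ln(V₂/V₁) = (6851) ln(68.6/40.2) = 3661 J.
W_total = 6545 + 3661 = 10206 J.

W_total ≈ 10200 J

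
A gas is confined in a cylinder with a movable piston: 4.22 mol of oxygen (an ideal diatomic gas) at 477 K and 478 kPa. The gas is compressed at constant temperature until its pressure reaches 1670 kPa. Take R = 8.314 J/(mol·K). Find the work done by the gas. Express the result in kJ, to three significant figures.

Isothermal process: W = nRT ln(V₂/V₁) = nRT ln(P₁/P₂).
W = (4.22)(8.314)(477) × ln(478/1670)
  = 16736 × ln(0.2862) = 16736 × -1.251
W_by_gas = -20936 J.

W ≈ -20.9 kJ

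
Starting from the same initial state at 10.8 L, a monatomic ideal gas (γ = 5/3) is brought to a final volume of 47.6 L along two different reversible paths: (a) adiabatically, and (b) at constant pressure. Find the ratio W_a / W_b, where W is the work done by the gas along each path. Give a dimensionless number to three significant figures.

W_a / W_b ≈ 0.276

Path (a) adiabatic: W = P₁V₁(1 − (V₁/V₂)^(γ−1))/(γ−1) → W_a/(P₁V₁) = 0.942.
Path (b) isobaric: W = P₁(V₂ − V₁) → W_b/(P₁V₁) = 3.407.
W_a / W_b = 0.942 / 3.407 = 0.2765.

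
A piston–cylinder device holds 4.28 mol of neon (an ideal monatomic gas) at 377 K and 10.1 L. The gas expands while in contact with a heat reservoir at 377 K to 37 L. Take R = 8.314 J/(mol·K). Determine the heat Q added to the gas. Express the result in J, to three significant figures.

Q ≈ 17400 J

Isothermal ⇒ ΔU = 0, so Q = W = nRT ln(V₂/V₁).
Q = (4.28)(8.314)(377) ln(37/10.1) = 13415 × 1.298 = 17418 J.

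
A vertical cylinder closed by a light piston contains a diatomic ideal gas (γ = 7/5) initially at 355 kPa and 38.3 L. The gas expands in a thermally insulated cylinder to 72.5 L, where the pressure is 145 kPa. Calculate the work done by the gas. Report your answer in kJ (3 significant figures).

Adiabatic: W = (P₁V₁ − P₂V₂)/(γ − 1) with γ = 7/5.
P₁V₁ = 13596 J, P₂V₂ = 10512 J.
W = (13596 − 10512) / 0.4 = 7710 J.

W ≈ 7.71 kJ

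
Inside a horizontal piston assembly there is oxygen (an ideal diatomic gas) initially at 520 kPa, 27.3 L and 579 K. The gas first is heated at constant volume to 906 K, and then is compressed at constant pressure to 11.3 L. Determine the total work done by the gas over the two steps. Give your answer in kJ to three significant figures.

W_total ≈ -13.0 kJ

Step 1 (isochoric): W = 0 (constant volume).
After step 1: P = 813.7 kPa (V unchanged).
Step 2 (isobaric): W = PΔV = (813.7 kPa)(11.3 − 27.3 L) = -13019 J.
W_total = 0 − 13019 = -13019 J.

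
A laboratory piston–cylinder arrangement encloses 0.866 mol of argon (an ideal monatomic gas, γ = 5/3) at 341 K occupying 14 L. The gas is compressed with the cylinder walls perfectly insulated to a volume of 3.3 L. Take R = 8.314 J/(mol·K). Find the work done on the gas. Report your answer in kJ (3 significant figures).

Adiabatic: TV^(γ−1) = const with γ = 5/3.
T₂ = T₁ (V₁/V₂)^(γ−1) = 341 × (14/3.3)^0.667 = 341 × 2.621 = 893.6 K.
W_by = nCᵥ(T₁ − T₂) = (0.866)(12.47)(341 − 893.6) = -5968 J.
Work on gas = −W_by = 5968 J.

W ≈ 5.97 kJ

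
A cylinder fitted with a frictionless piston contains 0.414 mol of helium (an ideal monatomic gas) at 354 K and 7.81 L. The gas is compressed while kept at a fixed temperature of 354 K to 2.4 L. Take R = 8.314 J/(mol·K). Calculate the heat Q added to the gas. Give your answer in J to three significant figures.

Q ≈ -1440 J

Isothermal ⇒ ΔU = 0, so Q = W = nRT ln(V₂/V₁).
Q = (0.414)(8.314)(354) ln(2.4/7.81) = 1218 × -1.18 = -1438 J.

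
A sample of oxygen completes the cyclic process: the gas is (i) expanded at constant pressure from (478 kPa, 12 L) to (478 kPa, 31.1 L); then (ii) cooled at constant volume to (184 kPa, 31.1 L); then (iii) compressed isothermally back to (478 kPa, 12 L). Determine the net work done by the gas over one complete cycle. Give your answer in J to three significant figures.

W_net ≈ 3680 J

Leg (i): W = PΔV = (478)(31.1 − 12) = 9130 J.
Leg (ii): W = 0.
Leg (iii): W = PᵢVᵢ ln(V_f/Vᵢ) = (5722) ln(12/31.1) = -5449 J.
W_net = 9130 − 5449 = 3680 J.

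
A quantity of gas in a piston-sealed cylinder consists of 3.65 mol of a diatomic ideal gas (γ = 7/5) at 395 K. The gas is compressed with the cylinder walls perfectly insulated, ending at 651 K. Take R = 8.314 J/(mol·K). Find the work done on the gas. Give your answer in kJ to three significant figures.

W ≈ 19.4 kJ

Adiabatic ⇒ Q = 0, so W_by = −ΔU = nCᵥ(T₁ − T₂).
Cᵥ = 5R/2 = 20.79 J/(mol·K).
W = (3.65)(20.79)(395 − 651) = -19422 J.
Work on gas = −W_by = 19422 J.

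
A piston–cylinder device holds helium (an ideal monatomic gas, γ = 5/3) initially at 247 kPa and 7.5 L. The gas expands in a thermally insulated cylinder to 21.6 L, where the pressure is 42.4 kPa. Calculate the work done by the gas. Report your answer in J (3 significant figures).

W ≈ 1400 J

Adiabatic: W = (P₁V₁ − P₂V₂)/(γ − 1) with γ = 5/3.
P₁V₁ = 1852 J, P₂V₂ = 915.8 J.
W = (1852 − 915.8) / 0.6667 = 1405 J.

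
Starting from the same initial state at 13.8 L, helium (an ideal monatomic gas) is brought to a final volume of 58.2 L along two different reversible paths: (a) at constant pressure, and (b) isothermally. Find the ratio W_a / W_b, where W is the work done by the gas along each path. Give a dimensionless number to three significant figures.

Path (a) isobaric: W = P₁(V₂ − V₁) → W_a/(P₁V₁) = 3.217.
Path (b) isothermal: W = P₁V₁ ln(V₂/V₁) → W_b/(P₁V₁) = 1.439.
W_a / W_b = 3.217 / 1.439 = 2.236.

W_a / W_b ≈ 2.24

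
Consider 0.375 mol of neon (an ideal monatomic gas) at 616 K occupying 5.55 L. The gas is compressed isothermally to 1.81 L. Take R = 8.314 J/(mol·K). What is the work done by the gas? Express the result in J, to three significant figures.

Isothermal: W = nRT ln(V₂/V₁).
W = (0.375)(8.314)(616) × ln(1.81/5.55)
  = 1921 × -1.12
W_by_gas = -2152 J.

W ≈ -2150 J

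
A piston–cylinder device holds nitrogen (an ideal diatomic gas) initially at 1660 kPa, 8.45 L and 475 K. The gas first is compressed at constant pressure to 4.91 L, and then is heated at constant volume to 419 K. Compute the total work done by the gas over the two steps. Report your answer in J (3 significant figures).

W_total ≈ -5880 J

Step 1 (isobaric): W = PΔV = (1660 kPa)(4.91 − 8.45 L) = -5876 J.
Step 2 (isochoric): W = 0 (constant volume).
W_total = -5876 + 0 = -5876 J.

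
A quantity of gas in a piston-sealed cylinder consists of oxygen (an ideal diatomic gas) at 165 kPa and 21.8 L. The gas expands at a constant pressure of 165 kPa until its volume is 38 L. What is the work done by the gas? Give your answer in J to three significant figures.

Isobaric: W = P ΔV.
W = (165 kPa)(38 − 21.8 L) = (165)(16.2) = 2673 J.

W ≈ 2670 J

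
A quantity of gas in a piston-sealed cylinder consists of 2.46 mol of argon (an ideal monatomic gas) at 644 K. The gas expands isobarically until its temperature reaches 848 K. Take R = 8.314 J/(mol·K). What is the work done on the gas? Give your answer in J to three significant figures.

Isobaric: W = P ΔV = nR ΔT.
W = (2.46)(8.314)(848 − 644) = 4172 J.
Work on gas = −W_by = -4172 J.

W ≈ -4170 J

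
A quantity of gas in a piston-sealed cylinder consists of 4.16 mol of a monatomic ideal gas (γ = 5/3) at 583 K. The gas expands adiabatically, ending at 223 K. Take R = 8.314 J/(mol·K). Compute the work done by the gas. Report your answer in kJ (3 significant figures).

Adiabatic ⇒ Q = 0, so W_by = −ΔU = nCᵥ(T₁ − T₂).
Cᵥ = 3R/2 = 12.47 J/(mol·K).
W = (4.16)(12.47)(583 − 223) = 18677 J.

W ≈ 18.7 kJ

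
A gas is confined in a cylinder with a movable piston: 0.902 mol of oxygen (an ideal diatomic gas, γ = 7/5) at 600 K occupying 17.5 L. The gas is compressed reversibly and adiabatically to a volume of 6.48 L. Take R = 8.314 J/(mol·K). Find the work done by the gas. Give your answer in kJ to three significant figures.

Adiabatic: TV^(γ−1) = const with γ = 7/5.
T₂ = T₁ (V₁/V₂)^(γ−1) = 600 × (17.5/6.48)^0.4 = 600 × 1.488 = 892.8 K.
W_by = nCᵥ(T₁ − T₂) = (0.902)(20.79)(600 − 892.8) = -5489 J.

W ≈ -5.49 kJ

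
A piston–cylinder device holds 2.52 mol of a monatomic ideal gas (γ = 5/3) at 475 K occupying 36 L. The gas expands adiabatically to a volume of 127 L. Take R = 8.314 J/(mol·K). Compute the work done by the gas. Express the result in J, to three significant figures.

Adiabatic: TV^(γ−1) = const with γ = 5/3.
T₂ = T₁ (V₁/V₂)^(γ−1) = 475 × (36/127)^0.667 = 475 × 0.4315 = 205 K.
W_by = nCᵥ(T₁ − T₂) = (2.52)(12.47)(475 − 205) = 8486 J.

W ≈ 8490 J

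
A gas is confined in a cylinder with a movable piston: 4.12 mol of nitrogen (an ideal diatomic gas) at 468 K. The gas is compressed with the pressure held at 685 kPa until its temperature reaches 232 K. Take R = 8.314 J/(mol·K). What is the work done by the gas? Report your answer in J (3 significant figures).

W ≈ -8080 J

Isobaric: W = P ΔV = nR ΔT.
W = (4.12)(8.314)(232 − 468) = -8084 J.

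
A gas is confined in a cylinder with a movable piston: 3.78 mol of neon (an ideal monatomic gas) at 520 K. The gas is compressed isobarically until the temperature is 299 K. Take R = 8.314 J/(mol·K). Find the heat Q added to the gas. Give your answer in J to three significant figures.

Q ≈ -17400 J

Isobaric: W = nRΔT = (3.78)(8.314)(-221) = -6945 J.
ΔU = nCᵥΔT with Cᵥ = 3R/2: ΔU = (3.78)(12.47)(-221) = -10418 J.
Q = ΔU + W = -10418 − 6945 = -17363 J.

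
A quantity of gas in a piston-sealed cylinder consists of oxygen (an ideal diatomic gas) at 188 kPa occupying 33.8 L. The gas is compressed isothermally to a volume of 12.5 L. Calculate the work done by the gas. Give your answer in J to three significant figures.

W ≈ -6320 J

Isothermal: W = nRT ln(V₂/V₁) = P₁V₁ ln(V₂/V₁).
P₁V₁ = (188 kPa)(33.8 L) = 6354 J.
W = 6354 × ln(12.5/33.8) = 6354 × -0.9947
W_by_gas = -6321 J.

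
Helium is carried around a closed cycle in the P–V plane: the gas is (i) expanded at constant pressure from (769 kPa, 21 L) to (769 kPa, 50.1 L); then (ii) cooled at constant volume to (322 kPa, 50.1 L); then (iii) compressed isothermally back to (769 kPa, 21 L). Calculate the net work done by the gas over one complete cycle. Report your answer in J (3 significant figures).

Leg (i): W = PΔV = (769)(50.1 − 21) = 22378 J.
Leg (ii): W = 0.
Leg (iii): W = PᵢVᵢ ln(V_f/Vᵢ) = (16132) ln(21/50.1) = -14027 J.
W_net = 22378 − 14027 = 8351 J.

W_net ≈ 8350 J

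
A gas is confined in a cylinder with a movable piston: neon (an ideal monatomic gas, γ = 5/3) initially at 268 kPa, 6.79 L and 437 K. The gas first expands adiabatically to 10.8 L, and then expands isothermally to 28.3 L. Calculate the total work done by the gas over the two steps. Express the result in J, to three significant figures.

Step 1 (adiabatic): W = (P₁V₁ − P₂V₂)/(γ−1) = (1820 − 1335)/0.667 = 726.4 J.
After step 1: P = 123.7 kPa, V = 10.8 L, T = 320.7 K.
Step 2 (isothermal): W = P₁V₁ ln(V₂/V₁) = (1335) ln(28.3/10.8) = 1286 J.
W_total = 726.4 + 1286 = 2013 J.

W_total ≈ 2010 J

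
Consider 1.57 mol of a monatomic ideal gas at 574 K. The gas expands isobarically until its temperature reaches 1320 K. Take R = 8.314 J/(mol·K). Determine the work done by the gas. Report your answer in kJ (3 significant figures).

Isobaric: W = P ΔV = nR ΔT.
W = (1.57)(8.314)(1320 − 574) = 9738 J.

W ≈ 9.74 kJ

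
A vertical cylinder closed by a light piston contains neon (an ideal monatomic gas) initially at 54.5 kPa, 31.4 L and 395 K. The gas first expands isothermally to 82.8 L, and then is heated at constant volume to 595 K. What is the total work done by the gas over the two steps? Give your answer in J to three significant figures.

Step 1 (isothermal): W = P₁V₁ ln(V₂/V₁) = (1711) ln(82.8/31.4) = 1659 J.
Step 2 (isochoric): W = 0 (constant volume).
W_total = 1659 + 0 = 1659 J.

W_total ≈ 1660 J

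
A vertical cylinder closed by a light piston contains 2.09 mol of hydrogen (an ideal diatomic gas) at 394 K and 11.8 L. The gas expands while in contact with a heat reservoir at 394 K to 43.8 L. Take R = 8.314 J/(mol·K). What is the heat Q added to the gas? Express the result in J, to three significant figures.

Isothermal ⇒ ΔU = 0, so Q = W = nRT ln(V₂/V₁).
Q = (2.09)(8.314)(394) ln(43.8/11.8) = 6846 × 1.312 = 8979 J.

Q ≈ 8980 J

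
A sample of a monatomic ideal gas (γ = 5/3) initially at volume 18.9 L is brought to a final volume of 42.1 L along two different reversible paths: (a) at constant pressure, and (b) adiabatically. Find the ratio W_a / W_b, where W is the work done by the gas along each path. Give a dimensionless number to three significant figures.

Path (a) isobaric: W = P₁(V₂ − V₁) → W_a/(P₁V₁) = 1.228.
Path (b) adiabatic: W = P₁V₁(1 − (V₁/V₂)^(γ−1))/(γ−1) → W_b/(P₁V₁) = 0.6206.
W_a / W_b = 1.228 / 0.6206 = 1.978.

W_a / W_b ≈ 1.98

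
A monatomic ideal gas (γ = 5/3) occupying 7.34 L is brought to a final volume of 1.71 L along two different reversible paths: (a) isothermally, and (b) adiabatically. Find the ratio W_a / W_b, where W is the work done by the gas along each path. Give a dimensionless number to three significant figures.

W_a / W_b ≈ 0.592

Path (a) isothermal: W = P₁V₁ ln(V₂/V₁) → W_a/(P₁V₁) = -1.457.
Path (b) adiabatic: W = P₁V₁(1 − (V₁/V₂)^(γ−1))/(γ−1) → W_b/(P₁V₁) = -2.462.
W_a / W_b = -1.457 / -2.462 = 0.5918.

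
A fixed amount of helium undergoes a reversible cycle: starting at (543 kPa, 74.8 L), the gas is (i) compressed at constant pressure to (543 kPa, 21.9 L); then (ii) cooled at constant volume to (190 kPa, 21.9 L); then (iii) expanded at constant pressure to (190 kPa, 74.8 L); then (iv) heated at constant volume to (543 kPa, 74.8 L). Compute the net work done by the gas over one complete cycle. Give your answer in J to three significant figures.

W_net ≈ -18700 J

Constant-volume legs do no work.
W(i) = (543)(21.9 − 74.8) = -28725 J; W(iii) = (190)(74.8 − 21.9) = 10051 J.
W_net = -28725 + 10051 = -18674 J (the counter-clockwise enclosed area).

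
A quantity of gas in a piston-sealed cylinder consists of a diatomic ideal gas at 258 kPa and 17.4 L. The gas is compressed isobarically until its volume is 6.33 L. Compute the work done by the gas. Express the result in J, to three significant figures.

W ≈ -2860 J

Isobaric: W = P ΔV.
W = (258 kPa)(6.33 − 17.4 L) = (258)(-11.07) = -2856 J.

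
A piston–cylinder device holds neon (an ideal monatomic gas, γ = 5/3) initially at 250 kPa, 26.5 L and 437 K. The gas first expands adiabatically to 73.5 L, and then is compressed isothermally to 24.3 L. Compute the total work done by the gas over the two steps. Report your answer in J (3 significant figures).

Step 1 (adiabatic): W = (P₁V₁ − P₂V₂)/(γ−1) = (6625 − 3356)/0.667 = 4903 J.
After step 1: P = 45.66 kPa, V = 73.5 L, T = 221.4 K.
Step 2 (isothermal): W = P₁V₁ ln(V₂/V₁) = (3356) ln(24.3/73.5) = -3714 J.
W_total = 4903 − 3714 = 1189 J.

W_total ≈ 1190 J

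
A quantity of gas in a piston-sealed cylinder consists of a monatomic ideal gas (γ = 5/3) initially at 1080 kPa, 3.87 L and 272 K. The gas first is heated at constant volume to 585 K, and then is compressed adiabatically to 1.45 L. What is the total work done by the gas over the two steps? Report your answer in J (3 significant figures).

Step 1 (isochoric): W = 0 (constant volume).
After step 1: P = 2323 kPa (V unchanged).
Step 2 (adiabatic): W = (P₁V₁ − P₂V₂)/(γ−1) = (8989 − 17296)/0.667 = -12460 J.
W_total = 0 − 12460 = -12460 J.

W_total ≈ -12500 J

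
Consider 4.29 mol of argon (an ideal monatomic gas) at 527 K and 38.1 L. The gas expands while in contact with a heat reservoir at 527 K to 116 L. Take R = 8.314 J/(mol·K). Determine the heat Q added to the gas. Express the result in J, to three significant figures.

Isothermal ⇒ ΔU = 0, so Q = W = nRT ln(V₂/V₁).
Q = (4.29)(8.314)(527) ln(116/38.1) = 18797 × 1.113 = 20928 J.

Q ≈ 20900 J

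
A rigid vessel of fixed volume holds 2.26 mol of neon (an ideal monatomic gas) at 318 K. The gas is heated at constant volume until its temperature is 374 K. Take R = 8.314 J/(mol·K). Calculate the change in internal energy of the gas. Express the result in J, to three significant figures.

ΔU ≈ 1580 J

Constant volume ⇒ W = 0, so Q = ΔU = nCᵥΔT with Cᵥ = 3R/2 = 12.47 J/(mol·K).
ΔU = (2.26)(12.47)(374 − 318) = 1578 J.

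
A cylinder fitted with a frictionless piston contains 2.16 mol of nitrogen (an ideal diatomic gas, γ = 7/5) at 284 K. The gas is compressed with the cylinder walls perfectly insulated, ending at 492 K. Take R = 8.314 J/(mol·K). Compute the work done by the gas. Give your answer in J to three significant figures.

W ≈ -9340 J

Adiabatic ⇒ Q = 0, so W_by = −ΔU = nCᵥ(T₁ − T₂).
Cᵥ = 5R/2 = 20.79 J/(mol·K).
W = (2.16)(20.79)(284 − 492) = -9338 J.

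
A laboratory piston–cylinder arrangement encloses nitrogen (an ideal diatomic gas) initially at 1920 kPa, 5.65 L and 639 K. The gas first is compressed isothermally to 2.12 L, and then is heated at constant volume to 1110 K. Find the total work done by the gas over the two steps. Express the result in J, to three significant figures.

W_total ≈ -10600 J

Step 1 (isothermal): W = P₁V₁ ln(V₂/V₁) = (10848) ln(2.12/5.65) = -10634 J.
Step 2 (isochoric): W = 0 (constant volume).
W_total = -10634 + 0 = -10634 J.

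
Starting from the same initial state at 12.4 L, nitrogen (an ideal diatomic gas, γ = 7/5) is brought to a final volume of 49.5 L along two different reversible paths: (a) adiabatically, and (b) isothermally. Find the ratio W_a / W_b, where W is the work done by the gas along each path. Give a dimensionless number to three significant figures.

W_a / W_b ≈ 0.768

Path (a) adiabatic: W = P₁V₁(1 − (V₁/V₂)^(γ−1))/(γ−1) → W_a/(P₁V₁) = 1.063.
Path (b) isothermal: W = P₁V₁ ln(V₂/V₁) → W_b/(P₁V₁) = 1.384.
W_a / W_b = 1.063 / 1.384 = 0.7679.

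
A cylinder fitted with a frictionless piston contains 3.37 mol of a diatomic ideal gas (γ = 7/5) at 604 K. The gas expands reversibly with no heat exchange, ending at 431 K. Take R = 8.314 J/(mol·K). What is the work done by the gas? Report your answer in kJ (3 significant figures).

Adiabatic ⇒ Q = 0, so W_by = −ΔU = nCᵥ(T₁ − T₂).
Cᵥ = 5R/2 = 20.79 J/(mol·K).
W = (3.37)(20.79)(604 − 431) = 12118 J.

W ≈ 12.1 kJ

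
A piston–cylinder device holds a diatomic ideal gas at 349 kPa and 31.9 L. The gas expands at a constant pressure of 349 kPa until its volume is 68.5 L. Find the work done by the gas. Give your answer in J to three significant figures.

Isobaric: W = P ΔV.
W = (349 kPa)(68.5 − 31.9 L) = (349)(36.6) = 12773 J.

W ≈ 12800 J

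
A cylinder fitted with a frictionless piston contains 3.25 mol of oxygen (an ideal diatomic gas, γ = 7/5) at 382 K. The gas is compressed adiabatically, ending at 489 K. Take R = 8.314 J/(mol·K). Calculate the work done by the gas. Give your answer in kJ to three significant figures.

W ≈ -7.23 kJ

Adiabatic ⇒ Q = 0, so W_by = −ΔU = nCᵥ(T₁ − T₂).
Cᵥ = 5R/2 = 20.79 J/(mol·K).
W = (3.25)(20.79)(382 − 489) = -7228 J.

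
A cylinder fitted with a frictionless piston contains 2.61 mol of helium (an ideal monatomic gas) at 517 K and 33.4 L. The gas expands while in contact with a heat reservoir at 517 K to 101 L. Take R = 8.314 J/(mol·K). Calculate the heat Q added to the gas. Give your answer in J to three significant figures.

Q ≈ 12400 J

Isothermal ⇒ ΔU = 0, so Q = W = nRT ln(V₂/V₁).
Q = (2.61)(8.314)(517) ln(101/33.4) = 11219 × 1.107 = 12414 J.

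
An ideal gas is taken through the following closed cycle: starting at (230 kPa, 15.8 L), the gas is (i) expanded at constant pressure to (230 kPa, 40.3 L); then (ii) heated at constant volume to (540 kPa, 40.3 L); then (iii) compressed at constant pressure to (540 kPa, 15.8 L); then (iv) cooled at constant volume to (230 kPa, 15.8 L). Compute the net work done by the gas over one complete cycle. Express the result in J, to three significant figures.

Constant-volume legs do no work.
W(i) = (230)(40.3 − 15.8) = 5635 J; W(iii) = (540)(15.8 − 40.3) = -13230 J.
W_net = 5635 − 13230 = -7595 J (the counter-clockwise enclosed area).

W_net ≈ -7600 J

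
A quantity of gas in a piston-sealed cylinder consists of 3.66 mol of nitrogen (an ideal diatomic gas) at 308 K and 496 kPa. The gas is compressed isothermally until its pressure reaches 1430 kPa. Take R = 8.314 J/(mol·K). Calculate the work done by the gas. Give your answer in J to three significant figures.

Isothermal process: W = nRT ln(V₂/V₁) = nRT ln(P₁/P₂).
W = (3.66)(8.314)(308) × ln(496/1430)
  = 9372 × ln(0.3469) = 9372 × -1.059
W_by_gas = -9924 J.

W ≈ -9920 J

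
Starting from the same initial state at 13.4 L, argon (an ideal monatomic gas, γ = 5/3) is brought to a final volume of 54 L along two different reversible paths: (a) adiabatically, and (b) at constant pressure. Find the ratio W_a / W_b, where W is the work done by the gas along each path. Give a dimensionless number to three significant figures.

W_a / W_b ≈ 0.300

Path (a) adiabatic: W = P₁V₁(1 − (V₁/V₂)^(γ−1))/(γ−1) → W_a/(P₁V₁) = 0.9077.
Path (b) isobaric: W = P₁(V₂ − V₁) → W_b/(P₁V₁) = 3.03.
W_a / W_b = 0.9077 / 3.03 = 0.2996.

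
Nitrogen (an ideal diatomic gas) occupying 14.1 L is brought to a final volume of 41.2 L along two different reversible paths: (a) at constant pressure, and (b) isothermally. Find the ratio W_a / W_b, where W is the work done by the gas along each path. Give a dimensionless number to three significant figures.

Path (a) isobaric: W = P₁(V₂ − V₁) → W_a/(P₁V₁) = 1.922.
Path (b) isothermal: W = P₁V₁ ln(V₂/V₁) → W_b/(P₁V₁) = 1.072.
W_a / W_b = 1.922 / 1.072 = 1.792.

W_a / W_b ≈ 1.79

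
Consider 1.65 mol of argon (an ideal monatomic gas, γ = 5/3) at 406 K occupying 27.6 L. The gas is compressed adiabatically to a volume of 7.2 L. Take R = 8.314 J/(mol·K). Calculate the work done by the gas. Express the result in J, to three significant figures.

W ≈ -12100 J

Adiabatic: TV^(γ−1) = const with γ = 5/3.
T₂ = T₁ (V₁/V₂)^(γ−1) = 406 × (27.6/7.2)^0.667 = 406 × 2.449 = 994.4 K.
W_by = nCᵥ(T₁ − T₂) = (1.65)(12.47)(406 − 994.4) = -12108 J.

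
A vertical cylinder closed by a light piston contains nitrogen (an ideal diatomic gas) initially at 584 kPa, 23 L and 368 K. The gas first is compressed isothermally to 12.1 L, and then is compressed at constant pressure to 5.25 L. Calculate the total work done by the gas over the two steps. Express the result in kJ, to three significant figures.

W_total ≈ -16.2 kJ

Step 1 (isothermal): W = P₁V₁ ln(V₂/V₁) = (13432) ln(12.1/23) = -8627 J.
After step 1: P = 1110 kPa, V = 12.1 L, T = 368 K.
Step 2 (isobaric): W = PΔV = (1110 kPa)(5.25 − 12.1 L) = -7604 J.
W_total = -8627 − 7604 = -16231 J.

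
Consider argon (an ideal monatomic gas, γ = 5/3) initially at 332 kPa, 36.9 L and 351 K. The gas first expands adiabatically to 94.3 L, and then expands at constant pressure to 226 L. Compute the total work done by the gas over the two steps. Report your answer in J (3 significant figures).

W_total ≈ 17700 J

Step 1 (adiabatic): W = (P₁V₁ − P₂V₂)/(γ−1) = (12251 − 6554)/0.667 = 8545 J.
After step 1: P = 69.5 kPa, V = 94.3 L, T = 187.8 K.
Step 2 (isobaric): W = PΔV = (69.5 kPa)(226 − 94.3 L) = 9153 J.
W_total = 8545 + 9153 = 17699 J.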